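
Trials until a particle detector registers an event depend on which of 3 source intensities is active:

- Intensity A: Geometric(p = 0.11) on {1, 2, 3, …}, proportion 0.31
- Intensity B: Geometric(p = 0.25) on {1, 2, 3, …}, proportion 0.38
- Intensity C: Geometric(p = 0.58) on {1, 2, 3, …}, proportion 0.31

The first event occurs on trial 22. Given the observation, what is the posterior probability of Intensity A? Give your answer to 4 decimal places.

The responsibility of component k is π_k f_k(x) divided by Σ_j π_j f_j(x).
Evaluate each component's likelihood at the observed value:
  p_A = 0.00951881
  p_B = 0.000594602
  p_C = 7.10662e-09
Unnormalised posteriors:
  π_A·p_A = 0.31 × 0.00951881 = 0.00295083
  π_B·p_B = 0.38 × 0.000594602 = 0.000225949
  π_C·p_C = 0.31 × 7.10662e-09 = 2.20305e-09
Marginal: 0.00295083 + 0.000225949 + 2.20305e-09 = 0.00317678
So the posterior for Intensity A is 0.00295083 / 0.00317678 ≈ 0.9289.

0.9289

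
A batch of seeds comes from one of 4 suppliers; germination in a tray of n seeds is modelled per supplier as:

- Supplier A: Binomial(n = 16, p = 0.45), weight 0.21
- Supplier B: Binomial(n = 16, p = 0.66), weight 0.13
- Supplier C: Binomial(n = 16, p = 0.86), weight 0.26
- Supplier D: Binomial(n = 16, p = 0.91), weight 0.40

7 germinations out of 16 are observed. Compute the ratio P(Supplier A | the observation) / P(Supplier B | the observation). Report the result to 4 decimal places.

8.3929

Only the two components matter; the odds are (P(Z=i) f_i(x)) / (P(Z=j) f_j(x)).
Component likelihoods at x = 7 germinations out of 16:
  f_A = 0.196869
  f_B = 0.0378917
  f_C = 8.2237e-05
  f_D = 2.29033e-06
0.0413425 / 0.00492592 ≈ 8.3929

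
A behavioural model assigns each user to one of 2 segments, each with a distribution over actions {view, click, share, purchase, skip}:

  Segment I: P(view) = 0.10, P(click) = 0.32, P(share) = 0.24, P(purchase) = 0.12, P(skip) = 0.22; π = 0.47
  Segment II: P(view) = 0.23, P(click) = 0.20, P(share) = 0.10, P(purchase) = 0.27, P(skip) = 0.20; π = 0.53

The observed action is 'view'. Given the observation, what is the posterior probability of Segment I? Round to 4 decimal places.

Posterior ∝ prior × likelihood, so P(k | x) ∝ P(Z=k) f_k(x); normalise over all components.
Component likelihoods at x = 'view':
  f_I = P(view | comp) = 0.10
  f_II = P(view | comp) = 0.23
Unnormalised posteriors:
  P(Z=I)·f_I = 0.47 × 0.1 = 0.047
  P(Z=II)·f_II = 0.53 × 0.23 = 0.1219
Marginal: 0.047 + 0.1219 = 0.1689
So the posterior for Segment I is 0.047 / 0.1689 ≈ 0.2783.

0.2783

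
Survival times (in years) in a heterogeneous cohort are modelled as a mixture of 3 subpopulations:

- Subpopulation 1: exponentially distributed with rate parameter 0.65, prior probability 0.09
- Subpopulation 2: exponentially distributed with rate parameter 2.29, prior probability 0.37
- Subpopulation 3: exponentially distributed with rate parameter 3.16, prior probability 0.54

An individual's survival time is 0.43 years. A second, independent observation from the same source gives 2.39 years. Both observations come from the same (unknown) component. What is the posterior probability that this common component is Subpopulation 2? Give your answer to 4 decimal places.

Apply Bayes' rule: the posterior for each component is proportional to its prior times its likelihood at x.
Since both observations come from the same component, the likelihood for component k is f_k(x₁)·f_k(x₂).
  L_1 = [0.491505] × [0.137479] = 0.0675717
  L_2 = [0.855432] × [0.00961387] = 0.00822402
  L_3 = [0.812022] × [0.00165852] = 0.00134676
Weight by the priors:
  π_1·L_1 = 0.09 × 0.0675717 = 0.00608145
  π_2·L_2 = 0.37 × 0.00822402 = 0.00304289
  π_3·L_3 = 0.54 × 0.00134676 = 0.000727249
Marginal: 0.00608145 + 0.00304289 + 0.000727249 = 0.00985159
P(Subpopulation 2 | data) = 0.00304289 / 0.00985159 ≈ 0.3089

0.3089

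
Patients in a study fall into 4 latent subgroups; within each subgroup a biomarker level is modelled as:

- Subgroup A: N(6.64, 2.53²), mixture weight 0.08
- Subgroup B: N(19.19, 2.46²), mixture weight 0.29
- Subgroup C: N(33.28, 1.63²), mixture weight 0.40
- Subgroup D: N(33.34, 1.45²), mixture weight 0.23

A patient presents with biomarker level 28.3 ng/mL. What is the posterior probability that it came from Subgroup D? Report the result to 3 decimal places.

By Bayes' theorem, P(k | x) = P(Z=k) f_k(x) / Σ_j P(Z=j) f_j(x).
Normal densities:
  L_A = (1/(2.53·√(2π)))·exp(−(28.3−6.64)²/(2·2.53²)) = 0.157685·exp(-36.64763) = 1.91393e-17
  L_B = (1/(2.46·√(2π)))·exp(−(28.3−19.19)²/(2·2.46²)) = 0.162172·exp(-6.85704) = 0.000170609
  L_C = (1/(1.63·√(2π)))·exp(−(28.3−33.28)²/(2·1.63²)) = 0.244750·exp(-4.66717) = 0.00230037
  L_D = (1/(1.45·√(2π)))·exp(−(28.3−33.34)²/(2·1.45²)) = 0.275133·exp(-6.04081) = 0.000654715
Weight by the priors:
  P(Z=A)·L_A = 0.08 × 1.91393e-17 = 1.53115e-18
  P(Z=B)·L_B = 0.29 × 0.000170609 = 4.94765e-05
  P(Z=C)·L_C = 0.40 × 0.00230037 = 0.000920146
  P(Z=D)·L_D = 0.23 × 0.000654715 = 0.000150584
Sum: 1.53115e-18 + 4.94765e-05 + 0.000920146 + 0.000150584 = 0.00112021
Responsibility of Subgroup D: 0.000150584 / 0.00112021 ≈ 0.134

0.134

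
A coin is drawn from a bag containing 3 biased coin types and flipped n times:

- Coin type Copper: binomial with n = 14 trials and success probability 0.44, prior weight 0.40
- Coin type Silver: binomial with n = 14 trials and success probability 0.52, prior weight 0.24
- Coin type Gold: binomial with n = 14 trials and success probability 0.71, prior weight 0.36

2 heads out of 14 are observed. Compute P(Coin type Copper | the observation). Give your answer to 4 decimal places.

P(component k | x) = w_k·f_k(x) / marginal(x), where marginal(x) = Σ_j w_j·f_j(x).
Component likelihoods at x = 2 heads out of 14:
  f_Copper = C(14,2)·0.44^2·0.56^12 = 91·0.1936·0.000951166 = 0.0167573
  f_Silver = C(14,2)·0.52^2·0.48^12 = 91·0.2704·0.000149587 = 0.00368081
  f_Gold = C(14,2)·0.71^2·0.29^12 = 91·0.5041·3.53815e-07 = 1.62306e-05
Prior × likelihood for each component:
  w_Copper·f_Copper = 0.40 × 0.0167573 = 0.0067029
  w_Silver·f_Silver = 0.24 × 0.00368081 = 0.000883393
  w_Gold·f_Gold = 0.36 × 1.62306e-05 = 5.84301e-06
Normaliser: 0.0067029 + 0.000883393 + 5.84301e-06 = 0.00759214
Responsibility of Coin type Copper: 0.0067029 / 0.00759214 ≈ 0.8829

0.8829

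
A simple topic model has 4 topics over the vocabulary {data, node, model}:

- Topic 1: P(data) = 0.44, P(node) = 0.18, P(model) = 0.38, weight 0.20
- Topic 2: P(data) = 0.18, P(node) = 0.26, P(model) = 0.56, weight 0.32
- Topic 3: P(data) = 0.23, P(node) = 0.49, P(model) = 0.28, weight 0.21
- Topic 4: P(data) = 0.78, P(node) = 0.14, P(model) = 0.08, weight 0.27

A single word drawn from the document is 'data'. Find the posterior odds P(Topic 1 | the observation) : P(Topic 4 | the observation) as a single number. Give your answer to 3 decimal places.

Posterior odds = (π_i f_i(x)) / (π_j f_j(x)); the normalising sum cancels.
Component likelihoods at x = 'data':
  p_1 = 0.44
  p_2 = 0.18
  p_3 = 0.23
  p_4 = 0.78
Odds = (0.20/0.27) × (0.44/0.78) = 0.740741 × 0.564103 ≈ 0.418

0.418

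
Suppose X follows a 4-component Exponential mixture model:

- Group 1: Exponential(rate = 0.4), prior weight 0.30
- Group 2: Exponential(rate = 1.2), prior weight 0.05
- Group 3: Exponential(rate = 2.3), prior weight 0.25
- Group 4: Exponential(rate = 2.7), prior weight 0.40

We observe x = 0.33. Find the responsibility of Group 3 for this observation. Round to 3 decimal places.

0.314

By Bayes' theorem, P(k | x) = w_k f_k(x) / Σ_j w_j f_j(x).
Exponential densities:
  f_1 = 0.350536
  f_2 = 0.807608
  f_3 = 1.07671
  f_4 = 1.10766
Weight by the priors:
  w_1·f_1 = 0.30 × 0.350536 = 0.105161
  w_2·f_2 = 0.05 × 0.807608 = 0.0403804
  w_3·f_3 = 0.25 × 1.07671 = 0.269177
  w_4·f_4 = 0.40 × 1.10766 = 0.443065
Evidence: 0.105161 + 0.0403804 + 0.269177 + 0.443065 = 0.857783
P(Group 3 | 0.33) = 0.269177 / 0.857783 ≈ 0.314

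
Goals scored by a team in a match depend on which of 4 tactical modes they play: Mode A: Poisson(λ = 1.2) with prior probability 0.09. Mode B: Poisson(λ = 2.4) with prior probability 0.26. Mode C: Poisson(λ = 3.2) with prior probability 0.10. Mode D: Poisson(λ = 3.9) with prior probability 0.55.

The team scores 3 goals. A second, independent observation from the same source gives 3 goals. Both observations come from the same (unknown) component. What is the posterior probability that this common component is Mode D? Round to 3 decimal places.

0.565

Apply Bayes' rule: the posterior for each component is proportional to its prior times its likelihood at x.
Since both observations come from the same component, the likelihood for component k is f_k(x₁)·f_k(x₂).
  f_A = [e^(−1.2)·1.2^3/3! = 0.0867439] × [0.0867439] = 0.00752451
  f_B = [e^(−2.4)·2.4^3/3! = 0.209014] × [0.209014] = 0.0436869
  f_C = [e^(−3.2)·3.2^3/3! = 0.222616] × [0.222616] = 0.0495579
  f_D = [e^(−3.9)·3.9^3/3! = 0.200122] × [0.200122] = 0.0400487
Multiply by the mixture weights:
  P(Z=A)·f_A = 0.09 × 0.00752451 = 0.000677206
  P(Z=B)·f_B = 0.26 × 0.0436869 = 0.0113586
  P(Z=C)·f_C = 0.10 × 0.0495579 = 0.00495579
  P(Z=D)·f_D = 0.55 × 0.0400487 = 0.0220268
Marginal: 0.000677206 + 0.0113586 + 0.00495579 + 0.0220268 = 0.0390184
P(Mode D | x₁,x₂) ≈ 0.565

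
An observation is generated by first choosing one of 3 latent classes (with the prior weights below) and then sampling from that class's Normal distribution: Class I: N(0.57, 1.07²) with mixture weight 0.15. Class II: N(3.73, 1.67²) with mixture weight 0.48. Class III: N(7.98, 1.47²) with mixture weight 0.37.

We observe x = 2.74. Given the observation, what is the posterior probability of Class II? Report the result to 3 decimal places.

Posterior ∝ prior × likelihood, so P(k | x) ∝ P(Z=k) f_k(x); normalise over all components.
Component likelihoods at x = 2.74:
  p_I = 0.0476885
  p_II = 0.200393
  p_III = 0.000472497
Prior × likelihood for each component:
  P(Z=I)·p_I = 0.15 × 0.0476885 = 0.00715328
  P(Z=II)·p_II = 0.48 × 0.200393 = 0.0961885
  P(Z=III)·p_III = 0.37 × 0.000472497 = 0.000174824
Normaliser: 0.00715328 + 0.0961885 + 0.000174824 = 0.103517
So the posterior for Class II is 0.0961885 / 0.103517 ≈ 0.929.

0.929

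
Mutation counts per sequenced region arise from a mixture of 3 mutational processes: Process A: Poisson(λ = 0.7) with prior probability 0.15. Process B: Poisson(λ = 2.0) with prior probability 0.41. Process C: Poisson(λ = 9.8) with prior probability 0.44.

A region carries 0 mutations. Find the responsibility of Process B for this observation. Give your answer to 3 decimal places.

0.427

The responsibility of component k is w_k f_k(x) divided by Σ_j w_j f_j(x).
Component likelihoods at x = 0 mutations:
  L_A = e^(−0.7)·0.7^0/0! = 0.496585
  L_B = e^(−2.0)·2.0^0/0! = 0.135335
  L_C = e^(−9.8)·9.8^0/0! = 5.54516e-05
Unnormalised posteriors:
  w_A·L_A = 0.15 × 0.496585 = 0.0744878
  w_B·L_B = 0.41 × 0.135335 = 0.0554875
  w_C·L_C = 0.44 × 5.54516e-05 = 2.43987e-05
Marginal: 0.0744878 + 0.0554875 + 2.43987e-05 = 0.13
So the posterior for Process B is 0.0554875 / 0.13 ≈ 0.427.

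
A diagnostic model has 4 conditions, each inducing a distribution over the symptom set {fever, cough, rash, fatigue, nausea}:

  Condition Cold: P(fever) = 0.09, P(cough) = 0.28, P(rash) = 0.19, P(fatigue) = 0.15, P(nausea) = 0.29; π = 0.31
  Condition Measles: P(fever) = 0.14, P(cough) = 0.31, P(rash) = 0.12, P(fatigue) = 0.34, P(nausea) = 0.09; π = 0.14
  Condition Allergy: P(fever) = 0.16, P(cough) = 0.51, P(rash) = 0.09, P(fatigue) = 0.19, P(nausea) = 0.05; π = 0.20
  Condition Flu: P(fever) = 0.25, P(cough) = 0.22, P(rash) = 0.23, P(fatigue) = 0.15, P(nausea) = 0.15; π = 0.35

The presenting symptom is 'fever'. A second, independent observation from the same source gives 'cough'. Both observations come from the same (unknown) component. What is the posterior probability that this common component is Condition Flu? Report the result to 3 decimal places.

By Bayes' theorem, P(k | x) = π_k f_k(x) / Σ_j π_j f_j(x).
Since both observations come from the same component, the likelihood for component k is f_k(x₁)·f_k(x₂).
  p_Cold = [0.09] × [0.28] = 0.0252
  p_Measles = [0.14] × [0.31] = 0.0434
  p_Allergy = [0.16] × [0.51] = 0.0816
  p_Flu = [0.25] × [0.22] = 0.055
Weight by the priors:
  π_Cold·p_Cold = 0.31 × 0.0252 = 0.007812
  π_Measles·p_Measles = 0.14 × 0.0434 = 0.006076
  π_Allergy·p_Allergy = 0.20 × 0.0816 = 0.01632
  π_Flu·p_Flu = 0.35 × 0.055 = 0.01925
Evidence: 0.007812 + 0.006076 + 0.01632 + 0.01925 = 0.049458
So the posterior for Condition Flu is 0.01925 / 0.049458 ≈ 0.389.

0.389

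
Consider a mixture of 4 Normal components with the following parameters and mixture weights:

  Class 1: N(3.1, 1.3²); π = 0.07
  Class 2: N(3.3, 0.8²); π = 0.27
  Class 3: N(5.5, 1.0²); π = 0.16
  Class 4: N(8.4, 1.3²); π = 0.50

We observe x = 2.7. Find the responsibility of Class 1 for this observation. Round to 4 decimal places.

0.1660

Posterior ∝ prior × likelihood, so P(k | x) ∝ P(Z=k) f_k(x); normalise over all components.
Component likelihoods at x = 2.7:
  f_1 = (1/(1.3·√(2π)))·exp(−(2.7−3.1)²/(2·1.3²)) = 0.306879·exp(-0.04734) = 0.29269
  f_2 = (1/(0.8·√(2π)))·exp(−(2.7−3.3)²/(2·0.8²)) = 0.498678·exp(-0.28125) = 0.376422
  f_3 = (1/(1.0·√(2π)))·exp(−(2.7−5.5)²/(2·1.0²)) = 0.398942·exp(-3.92000) = 0.00791545
  f_4 = (1/(1.3·√(2π)))·exp(−(2.7−8.4)²/(2·1.3²)) = 0.306879·exp(-9.61243) = 2.05278e-05
Prior × likelihood for each component:
  P(Z=1)·f_1 = 0.07 × 0.29269 = 0.0204883
  P(Z=2)·f_2 = 0.27 × 0.376422 = 0.101634
  P(Z=3)·f_3 = 0.16 × 0.00791545 = 0.00126647
  P(Z=4)·f_4 = 0.50 × 2.05278e-05 = 1.02639e-05
Denominator: 0.0204883 + 0.101634 + 0.00126647 + 1.02639e-05 = 0.123399
P(Class 1 | the observation) ≈ 0.1660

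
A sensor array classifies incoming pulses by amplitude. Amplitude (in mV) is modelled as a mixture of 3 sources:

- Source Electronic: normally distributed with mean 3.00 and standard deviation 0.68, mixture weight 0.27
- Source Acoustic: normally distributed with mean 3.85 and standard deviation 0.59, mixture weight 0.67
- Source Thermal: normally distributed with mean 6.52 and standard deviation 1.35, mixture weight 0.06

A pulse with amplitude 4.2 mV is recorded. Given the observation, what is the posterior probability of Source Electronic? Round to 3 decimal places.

By Bayes' theorem, P(k | x) = P(Z=k) f_k(x) / Σ_j P(Z=j) f_j(x).
Evaluate each component's likelihood at the observed value:
  p_Electronic = (1/(0.68·√(2π)))·exp(−(4.2−3.00)²/(2·0.68²)) = 0.586680·exp(-1.55709) = 0.123641
  p_Acoustic = (1/(0.59·√(2π)))·exp(−(4.2−3.85)²/(2·0.59²)) = 0.676173·exp(-0.17596) = 0.567077
  p_Thermal = (1/(1.35·√(2π)))·exp(−(4.2−6.52)²/(2·1.35²)) = 0.295513·exp(-1.47665) = 0.0674954
Unnormalised posteriors:
  P(Z=Electronic)·p_Electronic = 0.27 × 0.123641 = 0.0333832
  P(Z=Acoustic)·p_Acoustic = 0.67 × 0.567077 = 0.379941
  P(Z=Thermal)·p_Thermal = 0.06 × 0.0674954 = 0.00404972
Marginal: 0.0333832 + 0.379941 + 0.00404972 = 0.417374
So the posterior for Source Electronic is 0.0333832 / 0.417374 ≈ 0.080.

0.080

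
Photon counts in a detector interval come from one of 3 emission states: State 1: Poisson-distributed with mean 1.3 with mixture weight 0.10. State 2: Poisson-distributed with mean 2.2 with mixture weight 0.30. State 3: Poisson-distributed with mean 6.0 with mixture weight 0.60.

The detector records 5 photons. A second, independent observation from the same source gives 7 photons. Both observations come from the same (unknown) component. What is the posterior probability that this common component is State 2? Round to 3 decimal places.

By Bayes' theorem, P(k | x) = π_k f_k(x) / Σ_j π_j f_j(x).
Since both observations come from the same component, the likelihood for component k is f_k(x₁)·f_k(x₂).
  f_1 = [e^(−1.3)·1.3^5/5! = 0.00843243] × [0.000339305] = 2.86116e-06
  f_2 = [e^(−2.2)·2.2^5/5! = 0.0475866] × [0.00548378] = 0.000260954
  f_3 = [e^(−6.0)·6.0^5/5! = 0.160623] × [0.137677] = 0.0221141
Prior × likelihood for each component:
  π_1·f_1 = 0.10 × 2.86116e-06 = 2.86116e-07
  π_2·f_2 = 0.30 × 0.000260954 = 7.82863e-05
  π_3·f_3 = 0.60 × 0.0221141 = 0.0132685
Normaliser: 2.86116e-07 + 7.82863e-05 + 0.0132685 = 0.013347
P(State 2 | data) ≈ 0.006

0.006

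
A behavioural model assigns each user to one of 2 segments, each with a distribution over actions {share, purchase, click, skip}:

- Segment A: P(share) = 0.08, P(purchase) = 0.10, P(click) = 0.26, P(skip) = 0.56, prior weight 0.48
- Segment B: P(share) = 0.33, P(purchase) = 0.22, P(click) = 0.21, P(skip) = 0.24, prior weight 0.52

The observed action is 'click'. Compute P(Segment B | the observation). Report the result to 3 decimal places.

Posterior ∝ prior × likelihood, so P(k | x) ∝ w_k f_k(x); normalise over all components.
Component likelihoods at x = 'click':
  f_A = P(click | comp) = 0.26
  f_B = P(click | comp) = 0.21
Weight by the priors:
  w_A·f_A = 0.48 × 0.26 = 0.1248
  w_B·f_B = 0.52 × 0.21 = 0.1092
Marginal: 0.1248 + 0.1092 = 0.234
Responsibility of Segment B: 0.1092 / 0.234 ≈ 0.467

0.467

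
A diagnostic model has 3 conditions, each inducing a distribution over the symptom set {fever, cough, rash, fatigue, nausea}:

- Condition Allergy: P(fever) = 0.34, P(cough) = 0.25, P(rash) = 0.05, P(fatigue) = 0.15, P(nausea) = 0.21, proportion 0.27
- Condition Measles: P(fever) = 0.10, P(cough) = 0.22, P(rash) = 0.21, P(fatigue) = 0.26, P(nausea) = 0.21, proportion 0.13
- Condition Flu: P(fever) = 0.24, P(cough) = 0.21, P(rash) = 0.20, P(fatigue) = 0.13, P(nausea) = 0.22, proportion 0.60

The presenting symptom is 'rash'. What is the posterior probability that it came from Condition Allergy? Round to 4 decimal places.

0.0840

Apply Bayes' rule: the posterior for each component is proportional to its prior times its likelihood at x.
Categorical probabilities:
  p_Allergy = P(rash | comp) = 0.05
  p_Measles = P(rash | comp) = 0.21
  p_Flu = P(rash | comp) = 0.20
Unnormalised posteriors:
  w_Allergy·p_Allergy = 0.27 × 0.05 = 0.0135
  w_Measles·p_Measles = 0.13 × 0.21 = 0.0273
  w_Flu·p_Flu = 0.60 × 0.2 = 0.12
Denominator: 0.0135 + 0.0273 + 0.12 = 0.1608
So the posterior for Condition Allergy is 0.0135 / 0.1608 ≈ 0.0840.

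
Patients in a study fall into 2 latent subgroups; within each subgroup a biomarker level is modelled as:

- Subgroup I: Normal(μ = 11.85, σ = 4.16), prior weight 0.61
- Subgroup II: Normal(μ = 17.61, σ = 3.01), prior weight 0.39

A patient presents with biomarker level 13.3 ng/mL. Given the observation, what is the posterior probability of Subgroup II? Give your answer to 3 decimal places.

Posterior ∝ prior × likelihood, so P(k | x) ∝ π_k f_k(x); normalise over all components.
Evaluate each component's likelihood at the observed value:
  f_I = 0.0902475
  f_II = 0.0475469
Weight by the priors:
  π_I·f_I = 0.61 × 0.0902475 = 0.0550509
  π_II·f_II = 0.39 × 0.0475469 = 0.0185433
Marginal: 0.0550509 + 0.0185433 = 0.0735942
So the posterior for Subgroup II is 0.0185433 / 0.0735942 ≈ 0.252.

0.252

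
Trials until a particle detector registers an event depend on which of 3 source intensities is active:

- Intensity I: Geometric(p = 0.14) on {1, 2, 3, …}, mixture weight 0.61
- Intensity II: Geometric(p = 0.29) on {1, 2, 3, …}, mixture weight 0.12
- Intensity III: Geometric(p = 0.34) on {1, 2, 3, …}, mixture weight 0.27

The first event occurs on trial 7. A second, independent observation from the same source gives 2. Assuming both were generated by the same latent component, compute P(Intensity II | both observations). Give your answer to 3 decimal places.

0.135

Posterior ∝ prior × likelihood, so P(k | x) ∝ w_k f_k(x); normalise over all components.
Since both observations come from the same component, the likelihood for component k is f_k(x₁)·f_k(x₂).
  f_I = [0.0566394] × [0.1204] = 0.00681939
  f_II = [0.0371491] × [0.2059] = 0.007649
  f_III = [0.0281023] × [0.2244] = 0.00630617
Prior × likelihood for each component:
  w_I·f_I = 0.61 × 0.00681939 = 0.00415983
  w_II·f_II = 0.12 × 0.007649 = 0.00091788
  w_III·f_III = 0.27 × 0.00630617 = 0.00170266
Sum: 0.00415983 + 0.00091788 + 0.00170266 = 0.00678037
Responsibility of Intensity II: 0.00091788 / 0.00678037 ≈ 0.135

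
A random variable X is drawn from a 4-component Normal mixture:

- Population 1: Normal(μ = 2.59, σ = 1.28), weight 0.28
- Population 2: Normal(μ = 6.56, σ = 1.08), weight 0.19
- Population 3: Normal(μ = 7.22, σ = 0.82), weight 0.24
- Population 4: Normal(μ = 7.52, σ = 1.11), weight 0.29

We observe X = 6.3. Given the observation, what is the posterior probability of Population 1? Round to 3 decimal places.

0.007

By Bayes' theorem, P(k | x) = π_k f_k(x) / Σ_j π_j f_j(x).
Component likelihoods at x = 6.3:
  p_1 = 0.00467153
  p_2 = 0.35884
  p_3 = 0.259273
  p_4 = 0.196458
Multiply by the mixture weights:
  π_1·p_1 = 0.28 × 0.00467153 = 0.00130803
  π_2·p_2 = 0.19 × 0.35884 = 0.0681797
  π_3·p_3 = 0.24 × 0.259273 = 0.0622254
  π_4·p_4 = 0.29 × 0.196458 = 0.0569727
Normaliser: 0.00130803 + 0.0681797 + 0.0622254 + 0.0569727 = 0.188686
So the posterior for Population 1 is 0.00130803 / 0.188686 ≈ 0.007.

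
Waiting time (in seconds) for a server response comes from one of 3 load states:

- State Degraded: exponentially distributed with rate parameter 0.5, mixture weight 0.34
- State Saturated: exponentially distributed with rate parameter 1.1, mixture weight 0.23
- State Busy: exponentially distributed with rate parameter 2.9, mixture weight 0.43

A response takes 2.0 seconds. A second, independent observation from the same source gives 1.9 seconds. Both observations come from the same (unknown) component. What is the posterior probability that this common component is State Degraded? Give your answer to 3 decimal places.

0.758

Apply Bayes' rule: the posterior for each component is proportional to its prior times its likelihood at x.
Since both observations come from the same component, the likelihood for component k is f_k(x₁)·f_k(x₂).
  p_Degraded = [0.5·e^(−0.5·2.0) = 0.5·e^(−1.0000) = 0.18394] × [0.193371] = 0.0355685
  p_Saturated = [1.1·e^(−1.1·2.0) = 1.1·e^(−2.2000) = 0.121883] × [0.136056] = 0.016583
  p_Busy = [2.9·e^(−2.9·2.0) = 2.9·e^(−5.8000) = 0.00877991] × [0.0117337] = 0.000103021
Weight by the priors:
  π_Degraded·p_Degraded = 0.34 × 0.0355685 = 0.0120933
  π_Saturated·p_Saturated = 0.23 × 0.016583 = 0.00381408
  π_Busy·p_Busy = 0.43 × 0.000103021 = 4.4299e-05
Evidence: 0.0120933 + 0.00381408 + 4.4299e-05 = 0.0159517
Responsibility of State Degraded: 0.0120933 / 0.0159517 ≈ 0.758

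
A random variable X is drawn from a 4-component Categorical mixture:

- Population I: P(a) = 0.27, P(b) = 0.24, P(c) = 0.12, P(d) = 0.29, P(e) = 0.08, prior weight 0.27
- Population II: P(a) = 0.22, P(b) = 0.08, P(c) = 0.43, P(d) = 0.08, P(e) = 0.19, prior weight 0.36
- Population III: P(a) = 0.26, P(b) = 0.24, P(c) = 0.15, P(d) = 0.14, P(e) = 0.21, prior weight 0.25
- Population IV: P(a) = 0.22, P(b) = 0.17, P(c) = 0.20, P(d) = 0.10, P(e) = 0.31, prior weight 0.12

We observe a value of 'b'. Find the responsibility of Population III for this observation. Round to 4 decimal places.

0.3448

Posterior ∝ prior × likelihood, so P(k | x) ∝ π_k f_k(x); normalise over all components.
Evaluate each component's likelihood at the observed value:
  L_I = 0.24
  L_II = 0.08
  L_III = 0.24
  L_IV = 0.17
Multiply by the mixture weights:
  π_I·L_I = 0.27 × 0.24 = 0.0648
  π_II·L_II = 0.36 × 0.08 = 0.0288
  π_III·L_III = 0.25 × 0.24 = 0.06
  π_IV·L_IV = 0.12 × 0.17 = 0.0204
Normaliser: 0.0648 + 0.0288 + 0.06 + 0.0204 = 0.174
So the posterior for Population III is 0.06 / 0.174 ≈ 0.3448.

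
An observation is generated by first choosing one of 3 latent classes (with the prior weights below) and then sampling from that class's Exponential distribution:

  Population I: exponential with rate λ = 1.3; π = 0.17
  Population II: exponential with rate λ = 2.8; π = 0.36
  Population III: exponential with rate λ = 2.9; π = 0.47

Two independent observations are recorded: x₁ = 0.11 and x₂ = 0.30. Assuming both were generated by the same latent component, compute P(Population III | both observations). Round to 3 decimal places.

P(component k | x) = P(Z=k)·f_k(x) / marginal(x), where marginal(x) = Σ_j P(Z=j)·f_j(x).
Since both observations come from the same component, the likelihood for component k is f_k(x₁)·f_k(x₂).
  f_I = [1.3·e^(−1.3·0.11) = 1.3·e^(−0.1430) = 1.12678] × [0.880174] = 0.991763
  f_II = [2.8·e^(−2.8·0.11) = 2.8·e^(−0.3080) = 2.05776] × [1.20879] = 2.4874
  f_III = [2.9·e^(−2.9·0.11) = 2.9·e^(−0.3190) = 2.10794] × [1.21496] = 2.56106
Weight by the priors:
  P(Z=I)·f_I = 0.17 × 0.991763 = 0.1686
  P(Z=II)·f_II = 0.36 × 2.4874 = 0.895465
  P(Z=III)·f_III = 0.47 × 2.56106 = 1.2037
Marginal: 0.1686 + 0.895465 + 1.2037 = 2.26776
Responsibility of Population III: 1.2037 / 2.26776 ≈ 0.531

0.531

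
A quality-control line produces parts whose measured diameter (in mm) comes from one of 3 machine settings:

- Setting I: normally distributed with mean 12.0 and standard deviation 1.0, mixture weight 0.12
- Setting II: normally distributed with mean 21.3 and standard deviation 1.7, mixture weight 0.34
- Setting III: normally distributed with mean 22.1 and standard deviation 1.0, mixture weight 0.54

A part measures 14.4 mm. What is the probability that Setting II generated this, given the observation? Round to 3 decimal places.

By Bayes' theorem, P(k | x) = P(Z=k) f_k(x) / Σ_j P(Z=j) f_j(x).
Normal densities:
  L_I = (1/(1.0·√(2π)))·exp(−(14.4−12.0)²/(2·1.0²)) = 0.398942·exp(-2.88000) = 0.0223945
  L_II = (1/(1.7·√(2π)))·exp(−(14.4−21.3)²/(2·1.7²)) = 0.234672·exp(-8.23702) = 6.21108e-05
  L_III = (1/(1.0·√(2π)))·exp(−(14.4−22.1)²/(2·1.0²)) = 0.398942·exp(-29.64500) = 5.32415e-14
Unnormalised posteriors:
  P(Z=I)·L_I = 0.12 × 0.0223945 = 0.00268734
  P(Z=II)·L_II = 0.34 × 6.21108e-05 = 2.11177e-05
  P(Z=III)·L_III = 0.54 × 5.32415e-14 = 2.87504e-14
Normaliser: 0.00268734 + 2.11177e-05 + 2.87504e-14 = 0.00270846
P(Setting II | the observation) ≈ 0.008

0.008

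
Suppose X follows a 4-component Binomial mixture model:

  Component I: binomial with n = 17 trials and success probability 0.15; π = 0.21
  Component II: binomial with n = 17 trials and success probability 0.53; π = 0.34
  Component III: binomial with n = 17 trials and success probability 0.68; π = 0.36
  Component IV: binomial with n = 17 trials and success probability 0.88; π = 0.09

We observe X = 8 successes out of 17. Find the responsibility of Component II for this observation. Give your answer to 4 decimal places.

0.8002

By Bayes' theorem, P(k | x) = w_k f_k(x) / Σ_j w_j f_j(x).
Component likelihoods at x = 8 successes out of 17:
  p_I = C(17,8)·0.15^8·0.85^9 = 24310·2.56289e-07·0.231617 = 0.00144306
  p_II = C(17,8)·0.53^8·0.47^9 = 24310·0.00622597·0.00111913 = 0.169384
  p_III = C(17,8)·0.68^8·0.32^9 = 24310·0.0457163·3.51844e-05 = 0.0391026
  p_IV = C(17,8)·0.88^8·0.12^9 = 24310·0.359635·5.15978e-09 = 4.51105e-05
Multiply by the mixture weights:
  w_I·p_I = 0.21 × 0.00144306 = 0.000303043
  w_II·p_II = 0.34 × 0.169384 = 0.0575906
  w_III·p_III = 0.36 × 0.0391026 = 0.0140769
  w_IV·p_IV = 0.09 × 4.51105e-05 = 4.05994e-06
Marginal: 0.000303043 + 0.0575906 + 0.0140769 + 4.05994e-06 = 0.0719746
Responsibility of Component II: 0.0575906 / 0.0719746 ≈ 0.8002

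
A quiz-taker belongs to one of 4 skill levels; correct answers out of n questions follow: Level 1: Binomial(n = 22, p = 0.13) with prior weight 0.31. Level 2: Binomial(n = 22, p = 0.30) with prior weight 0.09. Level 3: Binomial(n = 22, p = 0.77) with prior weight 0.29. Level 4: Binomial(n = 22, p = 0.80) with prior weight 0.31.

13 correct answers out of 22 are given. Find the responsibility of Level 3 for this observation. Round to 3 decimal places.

By Bayes' theorem, P(k | x) = P(Z=k) f_k(x) / Σ_j P(Z=j) f_j(x).
Evaluate each component's likelihood at the observed value:
  L_1 = 4.3019e-07
  L_2 = 0.00320024
  L_3 = 0.0299677
  L_4 = 0.0140011
Prior × likelihood for each component:
  P(Z=1)·L_1 = 0.31 × 4.3019e-07 = 1.33359e-07
  P(Z=2)·L_2 = 0.09 × 0.00320024 = 0.000288021
  P(Z=3)·L_3 = 0.29 × 0.0299677 = 0.00869063
  P(Z=4)·L_4 = 0.31 × 0.0140011 = 0.00434035
Normaliser: 1.33359e-07 + 0.000288021 + 0.00869063 + 0.00434035 = 0.0133191
P(Level 3 | 13 correct answers out of 22) ≈ 0.652

0.652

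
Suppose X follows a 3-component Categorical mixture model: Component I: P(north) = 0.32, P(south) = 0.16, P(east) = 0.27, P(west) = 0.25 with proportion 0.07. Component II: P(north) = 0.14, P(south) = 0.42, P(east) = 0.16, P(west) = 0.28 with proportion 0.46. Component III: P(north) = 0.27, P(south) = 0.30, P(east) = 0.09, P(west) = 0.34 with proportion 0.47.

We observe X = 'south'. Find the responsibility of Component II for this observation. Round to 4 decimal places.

Posterior ∝ prior × likelihood, so P(k | x) ∝ P(Z=k) f_k(x); normalise over all components.
Evaluate each component's likelihood at the observed value:
  p_I = 0.16
  p_II = 0.42
  p_III = 0.3
Weight by the priors:
  P(Z=I)·p_I = 0.07 × 0.16 = 0.0112
  P(Z=II)·p_II = 0.46 × 0.42 = 0.1932
  P(Z=III)·p_III = 0.47 × 0.3 = 0.141
Denominator: 0.0112 + 0.1932 + 0.141 = 0.3454
P(Component II | data) ≈ 0.5594

0.5594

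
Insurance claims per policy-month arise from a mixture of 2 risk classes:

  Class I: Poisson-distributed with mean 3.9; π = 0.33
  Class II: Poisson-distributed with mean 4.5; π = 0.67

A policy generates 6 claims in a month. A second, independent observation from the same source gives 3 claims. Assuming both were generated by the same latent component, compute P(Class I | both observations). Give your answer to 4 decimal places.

By Bayes' theorem, P(k | x) = P(Z=k) f_k(x) / Σ_j P(Z=j) f_j(x).
Since both observations come from the same component, the likelihood for component k is f_k(x₁)·f_k(x₂).
  f_I = [0.0989251] × [0.200122] = 0.0197971
  f_II = [0.12812] × [0.168718] = 0.0216162
Weight by the priors:
  P(Z=I)·f_I = 0.33 × 0.0197971 = 0.00653303
  P(Z=II)·f_II = 0.67 × 0.0216162 = 0.0144828
Sum: 0.00653303 + 0.0144828 = 0.0210159
P(Class I | x₁,x₂) = 0.00653303 / 0.0210159 ≈ 0.3109

0.3109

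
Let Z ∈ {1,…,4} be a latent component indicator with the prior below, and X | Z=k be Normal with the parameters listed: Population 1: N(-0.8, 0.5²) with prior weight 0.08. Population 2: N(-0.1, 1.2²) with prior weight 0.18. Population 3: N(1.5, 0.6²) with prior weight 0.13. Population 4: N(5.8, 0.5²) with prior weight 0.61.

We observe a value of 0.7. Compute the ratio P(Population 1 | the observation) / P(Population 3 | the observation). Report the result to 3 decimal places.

0.020

Only the two components matter; the odds are (π_i f_i(x)) / (π_j f_j(x)).
Evaluate each component's likelihood at the observed value:
  L_1 = (1/(0.5·√(2π)))·exp(−(0.7−-0.8)²/(2·0.5²)) = 0.797885·exp(-4.50000) = 0.0088637
  L_2 = (1/(1.2·√(2π)))·exp(−(0.7−-0.1)²/(2·1.2²)) = 0.332452·exp(-0.22222) = 0.266207
  L_3 = (1/(0.6·√(2π)))·exp(−(0.7−1.5)²/(2·0.6²)) = 0.664904·exp(-0.88889) = 0.27335
  L_4 = (1/(0.5·√(2π)))·exp(−(0.7−5.8)²/(2·0.5²)) = 0.797885·exp(-52.02000) = 2.04146e-23
Odds = (0.08/0.13) × (0.0088637/0.27335) = 0.615385 × 0.0324262 ≈ 0.020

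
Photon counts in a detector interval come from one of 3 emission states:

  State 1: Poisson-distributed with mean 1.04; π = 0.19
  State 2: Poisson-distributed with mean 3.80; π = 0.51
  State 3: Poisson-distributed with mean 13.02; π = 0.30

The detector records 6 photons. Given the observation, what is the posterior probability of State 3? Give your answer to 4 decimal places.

Posterior ∝ prior × likelihood, so P(k | x) ∝ P(Z=k) f_k(x); normalise over all components.
Component likelihoods at x = 6 photons:
  p_1 = e^(−1.04)·1.04^6/6! = 0.000621157
  p_2 = e^(−3.80)·3.80^6/6! = 0.0935513
  p_3 = e^(−13.02)·13.02^6/6! = 0.0149906
Weight by the priors:
  P(Z=1)·p_1 = 0.19 × 0.000621157 = 0.00011802
  P(Z=2)·p_2 = 0.51 × 0.0935513 = 0.0477112
  P(Z=3)·p_3 = 0.30 × 0.0149906 = 0.00449718
Evidence: 0.00011802 + 0.0477112 + 0.00449718 = 0.0523264
P(State 3 | x) = 0.00449718 / 0.0523264 ≈ 0.0859

0.0859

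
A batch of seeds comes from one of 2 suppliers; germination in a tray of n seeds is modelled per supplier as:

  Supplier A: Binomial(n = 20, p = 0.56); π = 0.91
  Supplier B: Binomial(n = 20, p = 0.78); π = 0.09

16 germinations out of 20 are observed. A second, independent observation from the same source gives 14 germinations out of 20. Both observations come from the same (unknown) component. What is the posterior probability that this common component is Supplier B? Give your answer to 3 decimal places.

By Bayes' theorem, P(k | x) = w_k f_k(x) / Σ_j w_j f_j(x).
Since both observations come from the same component, the likelihood for component k is f_k(x₁)·f_k(x₂).
  f_A = [C(20,16)·0.56^16·0.44^4 = 4845·9.35424e-05·0.037481 = 0.0169869] × [0.0838943] = 0.0014251
  f_B = [C(20,16)·0.78^16·0.22^4 = 4845·0.0187721·0.00234256 = 0.213058] × [0.135595] = 0.0288897
Weight by the priors:
  w_A·f_A = 0.91 × 0.0014251 = 0.00129684
  w_B·f_B = 0.09 × 0.0288897 = 0.00260007
Evidence: 0.00129684 + 0.00260007 = 0.00389691
So the posterior for Supplier B is 0.00260007 / 0.00389691 ≈ 0.667.

0.667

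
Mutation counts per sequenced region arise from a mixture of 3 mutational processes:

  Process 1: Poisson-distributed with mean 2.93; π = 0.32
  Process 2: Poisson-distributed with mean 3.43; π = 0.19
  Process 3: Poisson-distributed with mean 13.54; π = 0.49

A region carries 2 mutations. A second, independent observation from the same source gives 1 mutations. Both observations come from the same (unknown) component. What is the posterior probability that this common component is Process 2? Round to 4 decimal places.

By Bayes' theorem, P(k | x) = π_k f_k(x) / Σ_j π_j f_j(x).
Since both observations come from the same component, the likelihood for component k is f_k(x₁)·f_k(x₂).
  f_1 = [e^(−2.93)·2.93^2/2! = 0.229204] × [0.156453] = 0.0358597
  f_2 = [e^(−3.43)·3.43^2/2! = 0.190515] × [0.111087] = 0.0211637
  f_3 = [e^(−13.54)·13.54^2/2! = 0.000120742] × [1.78349e-05] = 2.15343e-09
Unnormalised posteriors:
  π_1·f_1 = 0.32 × 0.0358597 = 0.0114751
  π_2·f_2 = 0.19 × 0.0211637 = 0.00402111
  π_3·f_3 = 0.49 × 2.15343e-09 = 1.05518e-09
Denominator: 0.0114751 + 0.00402111 + 1.05518e-09 = 0.0154962
Responsibility of Process 2: 0.00402111 / 0.0154962 ≈ 0.2595

0.2595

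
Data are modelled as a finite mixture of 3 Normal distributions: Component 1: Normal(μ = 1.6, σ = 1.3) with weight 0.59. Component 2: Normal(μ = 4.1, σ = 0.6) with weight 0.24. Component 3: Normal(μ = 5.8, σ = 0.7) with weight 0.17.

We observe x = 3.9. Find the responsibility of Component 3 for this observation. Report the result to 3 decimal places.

0.013

P(component k | x) = π_k·f_k(x) / marginal(x), where marginal(x) = Σ_j π_j·f_j(x).
Evaluate each component's likelihood at the observed value:
  p_1 = (1/(1.3·√(2π)))·exp(−(3.9−1.6)²/(2·1.3²)) = 0.306879·exp(-1.56509) = 0.064159
  p_2 = (1/(0.6·√(2π)))·exp(−(3.9−4.1)²/(2·0.6²)) = 0.664904·exp(-0.05556) = 0.628972
  p_3 = (1/(0.7·√(2π)))·exp(−(3.9−5.8)²/(2·0.7²)) = 0.569918·exp(-3.68367) = 0.0143223
Unnormalised posteriors:
  π_1·p_1 = 0.59 × 0.064159 = 0.0378538
  π_2·p_2 = 0.24 × 0.628972 = 0.150953
  π_3·p_3 = 0.17 × 0.0143223 = 0.00243479
Marginal: 0.0378538 + 0.150953 + 0.00243479 = 0.191242
Responsibility of Component 3: 0.00243479 / 0.191242 ≈ 0.013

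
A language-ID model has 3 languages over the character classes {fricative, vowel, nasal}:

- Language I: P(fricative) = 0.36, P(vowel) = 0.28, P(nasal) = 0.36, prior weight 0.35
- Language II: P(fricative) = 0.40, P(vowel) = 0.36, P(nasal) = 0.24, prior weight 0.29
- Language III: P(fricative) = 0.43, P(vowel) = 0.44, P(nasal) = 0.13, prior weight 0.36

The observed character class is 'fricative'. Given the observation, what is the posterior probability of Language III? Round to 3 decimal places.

Apply Bayes' rule: the posterior for each component is proportional to its prior times its likelihood at x.
Component likelihoods at x = 'fricative':
  f_I = P(fricative | comp) = 0.36
  f_II = P(fricative | comp) = 0.40
  f_III = P(fricative | comp) = 0.43
Unnormalised posteriors:
  w_I·f_I = 0.35 × 0.36 = 0.126
  w_II·f_II = 0.29 × 0.4 = 0.116
  w_III·f_III = 0.36 × 0.43 = 0.1548
Marginal: 0.126 + 0.116 + 0.1548 = 0.3968
P(Language III | the observation) ≈ 0.390

0.390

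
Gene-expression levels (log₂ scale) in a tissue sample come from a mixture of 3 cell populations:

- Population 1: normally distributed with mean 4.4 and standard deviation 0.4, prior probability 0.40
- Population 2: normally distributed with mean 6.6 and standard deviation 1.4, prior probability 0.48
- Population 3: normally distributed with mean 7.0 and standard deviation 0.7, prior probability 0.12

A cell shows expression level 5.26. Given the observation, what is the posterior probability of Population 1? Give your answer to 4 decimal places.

0.3062

The responsibility of component k is π_k f_k(x) divided by Σ_j π_j f_j(x).
Component likelihoods at x = 5.26:
  p_1 = (1/(0.4·√(2π)))·exp(−(5.26−4.4)²/(2·0.4²)) = 0.997356·exp(-2.31125) = 0.0988751
  p_2 = (1/(1.4·√(2π)))·exp(−(5.26−6.6)²/(2·1.4²)) = 0.284959·exp(-0.45806) = 0.180239
  p_3 = (1/(0.7·√(2π)))·exp(−(5.26−7.0)²/(2·0.7²)) = 0.569918·exp(-3.08939) = 0.0259482
Weight by the priors:
  π_1·p_1 = 0.40 × 0.0988751 = 0.03955
  π_2·p_2 = 0.48 × 0.180239 = 0.0865147
  π_3·p_3 = 0.12 × 0.0259482 = 0.00311379
Sum: 0.03955 + 0.0865147 + 0.00311379 = 0.129179
So the posterior for Population 1 is 0.03955 / 0.129179 ≈ 0.3062.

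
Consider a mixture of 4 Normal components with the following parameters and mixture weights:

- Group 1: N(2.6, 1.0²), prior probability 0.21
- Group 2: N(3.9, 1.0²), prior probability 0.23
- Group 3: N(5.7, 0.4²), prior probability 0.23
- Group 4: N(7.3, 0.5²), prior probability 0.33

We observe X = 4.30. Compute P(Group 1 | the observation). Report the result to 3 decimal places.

P(component k | x) = π_k·f_k(x) / marginal(x), where marginal(x) = Σ_j π_j·f_j(x).
Component likelihoods at x = 4.30:
  f_1 = (1/(1.0·√(2π)))·exp(−(4.30−2.6)²/(2·1.0²)) = 0.398942·exp(-1.44500) = 0.0940491
  f_2 = (1/(1.0·√(2π)))·exp(−(4.30−3.9)²/(2·1.0²)) = 0.398942·exp(-0.08000) = 0.36827
  f_3 = (1/(0.4·√(2π)))·exp(−(4.30−5.7)²/(2·0.4²)) = 0.997356·exp(-6.12500) = 0.00218171
  f_4 = (1/(0.5·√(2π)))·exp(−(4.30−7.3)²/(2·0.5²)) = 0.797885·exp(-18.00000) = 1.21518e-08
Weight by the priors:
  π_1·f_1 = 0.21 × 0.0940491 = 0.0197503
  π_2·f_2 = 0.23 × 0.36827 = 0.0847021
  π_3·f_3 = 0.23 × 0.00218171 = 0.000501793
  π_4·f_4 = 0.33 × 1.21518e-08 = 4.01008e-09
Normaliser: 0.0197503 + 0.0847021 + 0.000501793 + 4.01008e-09 = 0.104954
So the posterior for Group 1 is 0.0197503 / 0.104954 ≈ 0.188.

0.188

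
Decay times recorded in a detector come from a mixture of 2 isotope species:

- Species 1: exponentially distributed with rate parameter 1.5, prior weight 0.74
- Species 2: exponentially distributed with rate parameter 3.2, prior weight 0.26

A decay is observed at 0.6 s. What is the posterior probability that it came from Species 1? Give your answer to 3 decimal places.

0.787

Apply Bayes' rule: the posterior for each component is proportional to its prior times its likelihood at x.
Component likelihoods at x = 0.6 s:
  f_1 = 0.609854
  f_2 = 0.469142
Multiply by the mixture weights:
  P(Z=1)·f_1 = 0.74 × 0.609854 = 0.451292
  P(Z=2)·f_2 = 0.26 × 0.469142 = 0.121977
Marginal: 0.451292 + 0.121977 = 0.573269
Responsibility of Species 1: 0.451292 / 0.573269 ≈ 0.787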